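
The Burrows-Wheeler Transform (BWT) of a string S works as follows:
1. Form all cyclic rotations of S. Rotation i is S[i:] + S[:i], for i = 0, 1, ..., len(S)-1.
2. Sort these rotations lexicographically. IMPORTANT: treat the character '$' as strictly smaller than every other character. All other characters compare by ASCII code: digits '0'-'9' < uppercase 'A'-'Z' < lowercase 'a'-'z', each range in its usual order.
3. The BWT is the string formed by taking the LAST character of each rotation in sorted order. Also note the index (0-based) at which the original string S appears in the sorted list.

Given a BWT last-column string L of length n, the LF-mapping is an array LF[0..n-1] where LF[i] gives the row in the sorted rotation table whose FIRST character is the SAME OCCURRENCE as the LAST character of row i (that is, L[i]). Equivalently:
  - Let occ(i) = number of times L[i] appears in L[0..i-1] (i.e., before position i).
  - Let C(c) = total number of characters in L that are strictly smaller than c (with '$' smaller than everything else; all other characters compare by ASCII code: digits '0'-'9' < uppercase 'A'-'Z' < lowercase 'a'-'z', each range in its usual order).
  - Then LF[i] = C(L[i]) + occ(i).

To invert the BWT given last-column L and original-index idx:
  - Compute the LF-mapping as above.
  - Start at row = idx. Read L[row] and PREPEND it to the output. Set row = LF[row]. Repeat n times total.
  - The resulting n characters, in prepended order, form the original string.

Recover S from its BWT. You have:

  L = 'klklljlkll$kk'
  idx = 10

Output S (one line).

Answer: lkllkljkllkk$

Derivation:
LF mapping: 2 7 3 8 9 1 10 4 11 12 0 5 6
Walk LF starting at row 10, prepending L[row]:
  step 1: row=10, L[10]='$', prepend. Next row=LF[10]=0
  step 2: row=0, L[0]='k', prepend. Next row=LF[0]=2
  step 3: row=2, L[2]='k', prepend. Next row=LF[2]=3
  step 4: row=3, L[3]='l', prepend. Next row=LF[3]=8
  step 5: row=8, L[8]='l', prepend. Next row=LF[8]=11
  step 6: row=11, L[11]='k', prepend. Next row=LF[11]=5
  step 7: row=5, L[5]='j', prepend. Next row=LF[5]=1
  step 8: row=1, L[1]='l', prepend. Next row=LF[1]=7
  step 9: row=7, L[7]='k', prepend. Next row=LF[7]=4
  step 10: row=4, L[4]='l', prepend. Next row=LF[4]=9
  step 11: row=9, L[9]='l', prepend. Next row=LF[9]=12
  step 12: row=12, L[12]='k', prepend. Next row=LF[12]=6
  step 13: row=6, L[6]='l', prepend. Next row=LF[6]=10
Reversed output: lkllkljkllkk$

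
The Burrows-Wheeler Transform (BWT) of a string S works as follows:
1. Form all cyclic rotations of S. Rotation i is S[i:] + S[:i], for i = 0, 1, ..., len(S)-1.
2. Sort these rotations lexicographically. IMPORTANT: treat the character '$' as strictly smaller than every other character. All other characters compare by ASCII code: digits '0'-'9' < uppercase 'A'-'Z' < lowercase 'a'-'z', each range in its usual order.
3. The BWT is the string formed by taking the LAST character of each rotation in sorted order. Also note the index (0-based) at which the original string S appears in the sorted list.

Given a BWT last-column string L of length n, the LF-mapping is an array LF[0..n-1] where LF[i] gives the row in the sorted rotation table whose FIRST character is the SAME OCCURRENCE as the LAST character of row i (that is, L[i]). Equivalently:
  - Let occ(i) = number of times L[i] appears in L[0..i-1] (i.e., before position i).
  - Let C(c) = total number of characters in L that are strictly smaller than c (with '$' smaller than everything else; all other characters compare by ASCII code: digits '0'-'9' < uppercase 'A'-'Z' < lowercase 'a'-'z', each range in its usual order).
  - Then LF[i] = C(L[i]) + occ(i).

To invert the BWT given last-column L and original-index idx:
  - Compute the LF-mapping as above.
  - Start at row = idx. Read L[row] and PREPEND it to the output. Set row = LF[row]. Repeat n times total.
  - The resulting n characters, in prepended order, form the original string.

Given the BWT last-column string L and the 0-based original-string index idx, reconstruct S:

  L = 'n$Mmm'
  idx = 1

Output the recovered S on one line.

LF mapping: 4 0 1 2 3
Walk LF starting at row 1, prepending L[row]:
  step 1: row=1, L[1]='$', prepend. Next row=LF[1]=0
  step 2: row=0, L[0]='n', prepend. Next row=LF[0]=4
  step 3: row=4, L[4]='m', prepend. Next row=LF[4]=3
  step 4: row=3, L[3]='m', prepend. Next row=LF[3]=2
  step 5: row=2, L[2]='M', prepend. Next row=LF[2]=1
Reversed output: Mmmn$

Answer: Mmmn$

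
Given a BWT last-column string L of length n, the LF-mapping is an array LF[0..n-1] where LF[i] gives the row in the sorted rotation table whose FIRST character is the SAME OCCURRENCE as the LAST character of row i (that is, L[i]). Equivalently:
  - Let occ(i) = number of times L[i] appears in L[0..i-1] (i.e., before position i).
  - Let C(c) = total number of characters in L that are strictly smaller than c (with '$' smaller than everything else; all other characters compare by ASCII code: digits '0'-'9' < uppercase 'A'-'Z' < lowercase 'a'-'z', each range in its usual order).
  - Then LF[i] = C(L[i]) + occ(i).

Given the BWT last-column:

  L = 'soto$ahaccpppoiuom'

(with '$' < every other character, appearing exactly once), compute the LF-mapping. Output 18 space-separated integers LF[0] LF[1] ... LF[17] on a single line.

Char counts: '$':1, 'a':2, 'c':2, 'h':1, 'i':1, 'm':1, 'o':4, 'p':3, 's':1, 't':1, 'u':1
C (first-col start): C('$')=0, C('a')=1, C('c')=3, C('h')=5, C('i')=6, C('m')=7, C('o')=8, C('p')=12, C('s')=15, C('t')=16, C('u')=17
L[0]='s': occ=0, LF[0]=C('s')+0=15+0=15
L[1]='o': occ=0, LF[1]=C('o')+0=8+0=8
L[2]='t': occ=0, LF[2]=C('t')+0=16+0=16
L[3]='o': occ=1, LF[3]=C('o')+1=8+1=9
L[4]='$': occ=0, LF[4]=C('$')+0=0+0=0
L[5]='a': occ=0, LF[5]=C('a')+0=1+0=1
L[6]='h': occ=0, LF[6]=C('h')+0=5+0=5
L[7]='a': occ=1, LF[7]=C('a')+1=1+1=2
L[8]='c': occ=0, LF[8]=C('c')+0=3+0=3
L[9]='c': occ=1, LF[9]=C('c')+1=3+1=4
L[10]='p': occ=0, LF[10]=C('p')+0=12+0=12
L[11]='p': occ=1, LF[11]=C('p')+1=12+1=13
L[12]='p': occ=2, LF[12]=C('p')+2=12+2=14
L[13]='o': occ=2, LF[13]=C('o')+2=8+2=10
L[14]='i': occ=0, LF[14]=C('i')+0=6+0=6
L[15]='u': occ=0, LF[15]=C('u')+0=17+0=17
L[16]='o': occ=3, LF[16]=C('o')+3=8+3=11
L[17]='m': occ=0, LF[17]=C('m')+0=7+0=7

Answer: 15 8 16 9 0 1 5 2 3 4 12 13 14 10 6 17 11 7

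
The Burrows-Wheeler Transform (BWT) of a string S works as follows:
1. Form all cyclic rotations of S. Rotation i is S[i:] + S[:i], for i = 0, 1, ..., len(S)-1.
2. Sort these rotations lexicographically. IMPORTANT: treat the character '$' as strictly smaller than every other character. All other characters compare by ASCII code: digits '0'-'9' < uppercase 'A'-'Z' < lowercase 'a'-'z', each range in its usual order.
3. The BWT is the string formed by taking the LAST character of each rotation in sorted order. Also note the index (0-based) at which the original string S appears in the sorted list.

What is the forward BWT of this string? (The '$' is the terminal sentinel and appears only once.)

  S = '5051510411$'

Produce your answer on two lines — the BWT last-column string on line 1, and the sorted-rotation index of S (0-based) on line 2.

All 11 rotations (rotation i = S[i:]+S[:i]):
  rot[0] = 5051510411$
  rot[1] = 051510411$5
  rot[2] = 51510411$50
  rot[3] = 1510411$505
  rot[4] = 510411$5051
  rot[5] = 10411$50515
  rot[6] = 0411$505151
  rot[7] = 411$5051510
  rot[8] = 11$50515104
  rot[9] = 1$505151041
  rot[10] = $5051510411
Sorted (with $ < everything):
  sorted[0] = $5051510411  (last char: '1')
  sorted[1] = 0411$505151  (last char: '1')
  sorted[2] = 051510411$5  (last char: '5')
  sorted[3] = 1$505151041  (last char: '1')
  sorted[4] = 10411$50515  (last char: '5')
  sorted[5] = 11$50515104  (last char: '4')
  sorted[6] = 1510411$505  (last char: '5')
  sorted[7] = 411$5051510  (last char: '0')
  sorted[8] = 5051510411$  (last char: '$')
  sorted[9] = 510411$5051  (last char: '1')
  sorted[10] = 51510411$50  (last char: '0')
Last column: 11515450$10
Original string S is at sorted index 8

Answer: 11515450$10
8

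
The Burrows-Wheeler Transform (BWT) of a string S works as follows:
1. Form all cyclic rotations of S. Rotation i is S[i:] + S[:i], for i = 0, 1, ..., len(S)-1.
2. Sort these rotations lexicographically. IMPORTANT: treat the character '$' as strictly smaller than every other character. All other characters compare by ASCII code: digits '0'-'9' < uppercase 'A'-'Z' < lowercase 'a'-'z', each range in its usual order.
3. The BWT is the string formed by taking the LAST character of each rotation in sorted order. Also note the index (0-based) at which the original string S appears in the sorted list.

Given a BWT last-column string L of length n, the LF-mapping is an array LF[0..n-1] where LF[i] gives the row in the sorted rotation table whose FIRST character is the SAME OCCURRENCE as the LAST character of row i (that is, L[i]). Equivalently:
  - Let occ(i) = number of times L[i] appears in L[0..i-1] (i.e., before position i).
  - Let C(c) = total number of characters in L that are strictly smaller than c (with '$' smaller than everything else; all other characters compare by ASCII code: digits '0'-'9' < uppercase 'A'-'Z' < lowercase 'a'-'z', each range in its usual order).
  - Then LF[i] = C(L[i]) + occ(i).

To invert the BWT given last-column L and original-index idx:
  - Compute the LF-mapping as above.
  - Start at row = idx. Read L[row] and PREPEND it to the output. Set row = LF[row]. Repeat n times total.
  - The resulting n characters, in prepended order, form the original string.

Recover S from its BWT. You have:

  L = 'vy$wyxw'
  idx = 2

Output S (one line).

LF mapping: 1 5 0 2 6 4 3
Walk LF starting at row 2, prepending L[row]:
  step 1: row=2, L[2]='$', prepend. Next row=LF[2]=0
  step 2: row=0, L[0]='v', prepend. Next row=LF[0]=1
  step 3: row=1, L[1]='y', prepend. Next row=LF[1]=5
  step 4: row=5, L[5]='x', prepend. Next row=LF[5]=4
  step 5: row=4, L[4]='y', prepend. Next row=LF[4]=6
  step 6: row=6, L[6]='w', prepend. Next row=LF[6]=3
  step 7: row=3, L[3]='w', prepend. Next row=LF[3]=2
Reversed output: wwyxyv$

Answer: wwyxyv$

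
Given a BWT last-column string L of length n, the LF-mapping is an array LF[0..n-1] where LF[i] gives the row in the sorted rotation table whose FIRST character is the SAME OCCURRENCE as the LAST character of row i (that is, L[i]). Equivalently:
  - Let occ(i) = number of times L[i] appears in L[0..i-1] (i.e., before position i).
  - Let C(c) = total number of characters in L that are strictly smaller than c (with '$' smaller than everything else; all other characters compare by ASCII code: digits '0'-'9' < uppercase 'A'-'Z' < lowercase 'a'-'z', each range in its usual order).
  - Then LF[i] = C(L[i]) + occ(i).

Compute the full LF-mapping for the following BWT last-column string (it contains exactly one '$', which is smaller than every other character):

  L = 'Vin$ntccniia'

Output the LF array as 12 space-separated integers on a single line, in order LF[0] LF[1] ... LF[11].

Char counts: '$':1, 'V':1, 'a':1, 'c':2, 'i':3, 'n':3, 't':1
C (first-col start): C('$')=0, C('V')=1, C('a')=2, C('c')=3, C('i')=5, C('n')=8, C('t')=11
L[0]='V': occ=0, LF[0]=C('V')+0=1+0=1
L[1]='i': occ=0, LF[1]=C('i')+0=5+0=5
L[2]='n': occ=0, LF[2]=C('n')+0=8+0=8
L[3]='$': occ=0, LF[3]=C('$')+0=0+0=0
L[4]='n': occ=1, LF[4]=C('n')+1=8+1=9
L[5]='t': occ=0, LF[5]=C('t')+0=11+0=11
L[6]='c': occ=0, LF[6]=C('c')+0=3+0=3
L[7]='c': occ=1, LF[7]=C('c')+1=3+1=4
L[8]='n': occ=2, LF[8]=C('n')+2=8+2=10
L[9]='i': occ=1, LF[9]=C('i')+1=5+1=6
L[10]='i': occ=2, LF[10]=C('i')+2=5+2=7
L[11]='a': occ=0, LF[11]=C('a')+0=2+0=2

Answer: 1 5 8 0 9 11 3 4 10 6 7 2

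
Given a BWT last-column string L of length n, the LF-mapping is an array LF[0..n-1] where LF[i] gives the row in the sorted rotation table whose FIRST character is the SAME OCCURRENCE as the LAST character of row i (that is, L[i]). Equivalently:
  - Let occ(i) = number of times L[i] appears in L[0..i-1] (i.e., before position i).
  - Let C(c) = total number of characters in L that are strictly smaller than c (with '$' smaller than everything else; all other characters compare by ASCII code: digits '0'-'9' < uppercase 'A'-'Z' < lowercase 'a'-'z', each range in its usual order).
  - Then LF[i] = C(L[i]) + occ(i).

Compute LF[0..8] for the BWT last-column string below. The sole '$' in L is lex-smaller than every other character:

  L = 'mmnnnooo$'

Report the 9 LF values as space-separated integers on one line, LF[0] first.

Answer: 1 2 3 4 5 6 7 8 0

Derivation:
Char counts: '$':1, 'm':2, 'n':3, 'o':3
C (first-col start): C('$')=0, C('m')=1, C('n')=3, C('o')=6
L[0]='m': occ=0, LF[0]=C('m')+0=1+0=1
L[1]='m': occ=1, LF[1]=C('m')+1=1+1=2
L[2]='n': occ=0, LF[2]=C('n')+0=3+0=3
L[3]='n': occ=1, LF[3]=C('n')+1=3+1=4
L[4]='n': occ=2, LF[4]=C('n')+2=3+2=5
L[5]='o': occ=0, LF[5]=C('o')+0=6+0=6
L[6]='o': occ=1, LF[6]=C('o')+1=6+1=7
L[7]='o': occ=2, LF[7]=C('o')+2=6+2=8
L[8]='$': occ=0, LF[8]=C('$')+0=0+0=0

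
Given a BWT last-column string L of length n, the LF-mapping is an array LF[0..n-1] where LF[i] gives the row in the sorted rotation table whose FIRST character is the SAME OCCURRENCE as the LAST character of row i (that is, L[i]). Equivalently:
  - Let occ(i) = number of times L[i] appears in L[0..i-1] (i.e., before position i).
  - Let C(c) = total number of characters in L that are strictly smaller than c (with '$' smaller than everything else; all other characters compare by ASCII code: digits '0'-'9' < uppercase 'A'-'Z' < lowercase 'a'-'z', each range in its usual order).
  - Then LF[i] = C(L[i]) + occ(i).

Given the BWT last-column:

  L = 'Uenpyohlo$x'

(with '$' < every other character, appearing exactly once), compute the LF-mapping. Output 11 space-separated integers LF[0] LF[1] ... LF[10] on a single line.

Answer: 1 2 5 8 10 6 3 4 7 0 9

Derivation:
Char counts: '$':1, 'U':1, 'e':1, 'h':1, 'l':1, 'n':1, 'o':2, 'p':1, 'x':1, 'y':1
C (first-col start): C('$')=0, C('U')=1, C('e')=2, C('h')=3, C('l')=4, C('n')=5, C('o')=6, C('p')=8, C('x')=9, C('y')=10
L[0]='U': occ=0, LF[0]=C('U')+0=1+0=1
L[1]='e': occ=0, LF[1]=C('e')+0=2+0=2
L[2]='n': occ=0, LF[2]=C('n')+0=5+0=5
L[3]='p': occ=0, LF[3]=C('p')+0=8+0=8
L[4]='y': occ=0, LF[4]=C('y')+0=10+0=10
L[5]='o': occ=0, LF[5]=C('o')+0=6+0=6
L[6]='h': occ=0, LF[6]=C('h')+0=3+0=3
L[7]='l': occ=0, LF[7]=C('l')+0=4+0=4
L[8]='o': occ=1, LF[8]=C('o')+1=6+1=7
L[9]='$': occ=0, LF[9]=C('$')+0=0+0=0
L[10]='x': occ=0, LF[10]=C('x')+0=9+0=9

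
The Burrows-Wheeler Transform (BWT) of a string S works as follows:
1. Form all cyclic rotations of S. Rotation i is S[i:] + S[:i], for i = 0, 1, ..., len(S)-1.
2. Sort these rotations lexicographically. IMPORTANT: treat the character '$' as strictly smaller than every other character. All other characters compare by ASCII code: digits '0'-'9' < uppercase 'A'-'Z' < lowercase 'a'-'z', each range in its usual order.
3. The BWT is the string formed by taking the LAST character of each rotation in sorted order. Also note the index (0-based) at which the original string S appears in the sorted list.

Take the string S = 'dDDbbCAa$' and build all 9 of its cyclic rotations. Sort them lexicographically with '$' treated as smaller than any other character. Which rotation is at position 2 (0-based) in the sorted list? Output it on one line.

All 9 rotations (rotation i = S[i:]+S[:i]):
  rot[0] = dDDbbCAa$
  rot[1] = DDbbCAa$d
  rot[2] = DbbCAa$dD
  rot[3] = bbCAa$dDD
  rot[4] = bCAa$dDDb
  rot[5] = CAa$dDDbb
  rot[6] = Aa$dDDbbC
  rot[7] = a$dDDbbCA
  rot[8] = $dDDbbCAa
Sorted (with $ < everything):
  sorted[0] = $dDDbbCAa
  sorted[1] = Aa$dDDbbC
  sorted[2] = CAa$dDDbb
  sorted[3] = DDbbCAa$d
  sorted[4] = DbbCAa$dD
  sorted[5] = a$dDDbbCA
  sorted[6] = bCAa$dDDb
  sorted[7] = bbCAa$dDD
  sorted[8] = dDDbbCAa$
sorted[2] = CAa$dDDbb

Answer: CAa$dDDbb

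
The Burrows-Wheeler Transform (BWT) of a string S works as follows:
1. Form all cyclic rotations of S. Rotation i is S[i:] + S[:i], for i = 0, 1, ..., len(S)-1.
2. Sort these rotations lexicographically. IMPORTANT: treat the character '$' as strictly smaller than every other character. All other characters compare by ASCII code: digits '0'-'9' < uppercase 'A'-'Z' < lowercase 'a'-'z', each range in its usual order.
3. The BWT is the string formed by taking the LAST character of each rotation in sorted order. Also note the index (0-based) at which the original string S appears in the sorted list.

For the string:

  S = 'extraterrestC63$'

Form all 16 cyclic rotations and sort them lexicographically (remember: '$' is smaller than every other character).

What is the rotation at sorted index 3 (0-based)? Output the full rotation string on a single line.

Answer: C63$extraterrest

Derivation:
All 16 rotations (rotation i = S[i:]+S[:i]):
  rot[0] = extraterrestC63$
  rot[1] = xtraterrestC63$e
  rot[2] = traterrestC63$ex
  rot[3] = raterrestC63$ext
  rot[4] = aterrestC63$extr
  rot[5] = terrestC63$extra
  rot[6] = errestC63$extrat
  rot[7] = rrestC63$extrate
  rot[8] = restC63$extrater
  rot[9] = estC63$extraterr
  rot[10] = stC63$extraterre
  rot[11] = tC63$extraterres
  rot[12] = C63$extraterrest
  rot[13] = 63$extraterrestC
  rot[14] = 3$extraterrestC6
  rot[15] = $extraterrestC63
Sorted (with $ < everything):
  sorted[0] = $extraterrestC63
  sorted[1] = 3$extraterrestC6
  sorted[2] = 63$extraterrestC
  sorted[3] = C63$extraterrest
  sorted[4] = aterrestC63$extr
  sorted[5] = errestC63$extrat
  sorted[6] = estC63$extraterr
  sorted[7] = extraterrestC63$
  sorted[8] = raterrestC63$ext
  sorted[9] = restC63$extrater
  sorted[10] = rrestC63$extrate
  sorted[11] = stC63$extraterre
  sorted[12] = tC63$extraterres
  sorted[13] = terrestC63$extra
  sorted[14] = traterrestC63$ex
  sorted[15] = xtraterrestC63$e
sorted[3] = C63$extraterrest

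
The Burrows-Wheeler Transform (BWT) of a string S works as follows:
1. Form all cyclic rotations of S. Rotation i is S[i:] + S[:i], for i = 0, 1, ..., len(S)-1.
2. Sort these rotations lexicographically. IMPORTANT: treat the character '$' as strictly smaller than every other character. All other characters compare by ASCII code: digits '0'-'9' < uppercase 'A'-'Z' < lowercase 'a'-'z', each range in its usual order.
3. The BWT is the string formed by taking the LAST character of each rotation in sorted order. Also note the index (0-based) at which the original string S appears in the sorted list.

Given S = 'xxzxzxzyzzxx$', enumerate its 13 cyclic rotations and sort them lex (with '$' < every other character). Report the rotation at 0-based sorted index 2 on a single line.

All 13 rotations (rotation i = S[i:]+S[:i]):
  rot[0] = xxzxzxzyzzxx$
  rot[1] = xzxzxzyzzxx$x
  rot[2] = zxzxzyzzxx$xx
  rot[3] = xzxzyzzxx$xxz
  rot[4] = zxzyzzxx$xxzx
  rot[5] = xzyzzxx$xxzxz
  rot[6] = zyzzxx$xxzxzx
  rot[7] = yzzxx$xxzxzxz
  rot[8] = zzxx$xxzxzxzy
  rot[9] = zxx$xxzxzxzyz
  rot[10] = xx$xxzxzxzyzz
  rot[11] = x$xxzxzxzyzzx
  rot[12] = $xxzxzxzyzzxx
Sorted (with $ < everything):
  sorted[0] = $xxzxzxzyzzxx
  sorted[1] = x$xxzxzxzyzzx
  sorted[2] = xx$xxzxzxzyzz
  sorted[3] = xxzxzxzyzzxx$
  sorted[4] = xzxzxzyzzxx$x
  sorted[5] = xzxzyzzxx$xxz
  sorted[6] = xzyzzxx$xxzxz
  sorted[7] = yzzxx$xxzxzxz
  sorted[8] = zxx$xxzxzxzyz
  sorted[9] = zxzxzyzzxx$xx
  sorted[10] = zxzyzzxx$xxzx
  sorted[11] = zyzzxx$xxzxzx
  sorted[12] = zzxx$xxzxzxzy
sorted[2] = xx$xxzxzxzyzz

Answer: xx$xxzxzxzyzz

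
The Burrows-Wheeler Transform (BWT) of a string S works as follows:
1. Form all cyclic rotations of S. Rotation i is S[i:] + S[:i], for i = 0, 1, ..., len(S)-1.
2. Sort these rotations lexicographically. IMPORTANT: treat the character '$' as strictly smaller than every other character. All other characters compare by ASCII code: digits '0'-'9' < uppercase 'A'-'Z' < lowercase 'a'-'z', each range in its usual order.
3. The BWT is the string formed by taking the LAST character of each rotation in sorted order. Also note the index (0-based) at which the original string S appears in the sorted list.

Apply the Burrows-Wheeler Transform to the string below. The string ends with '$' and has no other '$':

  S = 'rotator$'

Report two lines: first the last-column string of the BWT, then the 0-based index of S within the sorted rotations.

All 8 rotations (rotation i = S[i:]+S[:i]):
  rot[0] = rotator$
  rot[1] = otator$r
  rot[2] = tator$ro
  rot[3] = ator$rot
  rot[4] = tor$rota
  rot[5] = or$rotat
  rot[6] = r$rotato
  rot[7] = $rotator
Sorted (with $ < everything):
  sorted[0] = $rotator  (last char: 'r')
  sorted[1] = ator$rot  (last char: 't')
  sorted[2] = or$rotat  (last char: 't')
  sorted[3] = otator$r  (last char: 'r')
  sorted[4] = r$rotato  (last char: 'o')
  sorted[5] = rotator$  (last char: '$')
  sorted[6] = tator$ro  (last char: 'o')
  sorted[7] = tor$rota  (last char: 'a')
Last column: rttro$oa
Original string S is at sorted index 5

Answer: rttro$oa
5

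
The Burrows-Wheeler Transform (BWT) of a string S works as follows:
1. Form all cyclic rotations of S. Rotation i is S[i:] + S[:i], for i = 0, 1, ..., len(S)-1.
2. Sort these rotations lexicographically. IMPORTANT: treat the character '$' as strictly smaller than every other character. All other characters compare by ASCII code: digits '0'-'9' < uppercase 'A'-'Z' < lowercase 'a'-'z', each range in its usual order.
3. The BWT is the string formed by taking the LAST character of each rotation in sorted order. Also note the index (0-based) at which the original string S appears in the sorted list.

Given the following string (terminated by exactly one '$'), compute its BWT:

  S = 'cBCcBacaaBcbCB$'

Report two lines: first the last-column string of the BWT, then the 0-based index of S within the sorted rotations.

Answer: BCccabBacBc$CaB
11

Derivation:
All 15 rotations (rotation i = S[i:]+S[:i]):
  rot[0] = cBCcBacaaBcbCB$
  rot[1] = BCcBacaaBcbCB$c
  rot[2] = CcBacaaBcbCB$cB
  rot[3] = cBacaaBcbCB$cBC
  rot[4] = BacaaBcbCB$cBCc
  rot[5] = acaaBcbCB$cBCcB
  rot[6] = caaBcbCB$cBCcBa
  rot[7] = aaBcbCB$cBCcBac
  rot[8] = aBcbCB$cBCcBaca
  rot[9] = BcbCB$cBCcBacaa
  rot[10] = cbCB$cBCcBacaaB
  rot[11] = bCB$cBCcBacaaBc
  rot[12] = CB$cBCcBacaaBcb
  rot[13] = B$cBCcBacaaBcbC
  rot[14] = $cBCcBacaaBcbCB
Sorted (with $ < everything):
  sorted[0] = $cBCcBacaaBcbCB  (last char: 'B')
  sorted[1] = B$cBCcBacaaBcbC  (last char: 'C')
  sorted[2] = BCcBacaaBcbCB$c  (last char: 'c')
  sorted[3] = BacaaBcbCB$cBCc  (last char: 'c')
  sorted[4] = BcbCB$cBCcBacaa  (last char: 'a')
  sorted[5] = CB$cBCcBacaaBcb  (last char: 'b')
  sorted[6] = CcBacaaBcbCB$cB  (last char: 'B')
  sorted[7] = aBcbCB$cBCcBaca  (last char: 'a')
  sorted[8] = aaBcbCB$cBCcBac  (last char: 'c')
  sorted[9] = acaaBcbCB$cBCcB  (last char: 'B')
  sorted[10] = bCB$cBCcBacaaBc  (last char: 'c')
  sorted[11] = cBCcBacaaBcbCB$  (last char: '$')
  sorted[12] = cBacaaBcbCB$cBC  (last char: 'C')
  sorted[13] = caaBcbCB$cBCcBa  (last char: 'a')
  sorted[14] = cbCB$cBCcBacaaB  (last char: 'B')
Last column: BCccabBacBc$CaB
Original string S is at sorted index 11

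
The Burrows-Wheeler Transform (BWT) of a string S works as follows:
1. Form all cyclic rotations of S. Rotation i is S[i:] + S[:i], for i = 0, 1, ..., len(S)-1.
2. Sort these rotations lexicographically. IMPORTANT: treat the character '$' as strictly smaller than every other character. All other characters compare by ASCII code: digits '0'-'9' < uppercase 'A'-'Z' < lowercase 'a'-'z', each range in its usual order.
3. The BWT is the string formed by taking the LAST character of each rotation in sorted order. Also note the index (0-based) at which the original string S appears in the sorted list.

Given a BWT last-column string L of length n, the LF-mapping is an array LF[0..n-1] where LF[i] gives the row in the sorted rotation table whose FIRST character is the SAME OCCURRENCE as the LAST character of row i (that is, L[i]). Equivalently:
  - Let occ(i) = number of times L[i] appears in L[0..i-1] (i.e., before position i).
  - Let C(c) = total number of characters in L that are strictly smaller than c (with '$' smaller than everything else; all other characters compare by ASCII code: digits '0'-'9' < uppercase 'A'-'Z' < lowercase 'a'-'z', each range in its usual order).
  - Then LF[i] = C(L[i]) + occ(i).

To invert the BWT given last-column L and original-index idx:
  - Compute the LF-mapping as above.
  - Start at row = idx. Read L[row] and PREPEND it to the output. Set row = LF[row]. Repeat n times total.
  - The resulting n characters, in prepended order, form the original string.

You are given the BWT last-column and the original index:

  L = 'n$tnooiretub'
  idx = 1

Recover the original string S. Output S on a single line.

LF mapping: 4 0 9 5 6 7 3 8 2 10 11 1
Walk LF starting at row 1, prepending L[row]:
  step 1: row=1, L[1]='$', prepend. Next row=LF[1]=0
  step 2: row=0, L[0]='n', prepend. Next row=LF[0]=4
  step 3: row=4, L[4]='o', prepend. Next row=LF[4]=6
  step 4: row=6, L[6]='i', prepend. Next row=LF[6]=3
  step 5: row=3, L[3]='n', prepend. Next row=LF[3]=5
  step 6: row=5, L[5]='o', prepend. Next row=LF[5]=7
  step 7: row=7, L[7]='r', prepend. Next row=LF[7]=8
  step 8: row=8, L[8]='e', prepend. Next row=LF[8]=2
  step 9: row=2, L[2]='t', prepend. Next row=LF[2]=9
  step 10: row=9, L[9]='t', prepend. Next row=LF[9]=10
  step 11: row=10, L[10]='u', prepend. Next row=LF[10]=11
  step 12: row=11, L[11]='b', prepend. Next row=LF[11]=1
Reversed output: butteronion$

Answer: butteronion$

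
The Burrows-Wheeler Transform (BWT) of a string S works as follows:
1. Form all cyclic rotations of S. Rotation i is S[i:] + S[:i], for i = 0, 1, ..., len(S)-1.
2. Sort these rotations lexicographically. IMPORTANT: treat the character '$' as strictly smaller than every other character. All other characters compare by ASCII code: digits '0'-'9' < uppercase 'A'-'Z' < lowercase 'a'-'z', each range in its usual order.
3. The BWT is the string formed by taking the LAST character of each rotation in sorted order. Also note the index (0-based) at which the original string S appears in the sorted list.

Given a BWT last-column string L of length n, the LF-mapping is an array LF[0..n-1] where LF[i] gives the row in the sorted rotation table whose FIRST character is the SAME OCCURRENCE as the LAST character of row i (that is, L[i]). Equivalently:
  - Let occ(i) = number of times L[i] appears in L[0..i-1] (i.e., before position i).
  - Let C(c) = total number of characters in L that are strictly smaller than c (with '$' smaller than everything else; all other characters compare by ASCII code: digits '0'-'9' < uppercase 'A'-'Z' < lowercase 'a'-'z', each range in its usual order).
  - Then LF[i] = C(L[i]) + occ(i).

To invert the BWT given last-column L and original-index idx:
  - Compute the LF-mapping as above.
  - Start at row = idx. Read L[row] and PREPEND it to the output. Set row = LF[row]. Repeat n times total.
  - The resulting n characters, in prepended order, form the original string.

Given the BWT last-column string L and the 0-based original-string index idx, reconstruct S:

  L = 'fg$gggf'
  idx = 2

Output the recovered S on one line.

LF mapping: 1 3 0 4 5 6 2
Walk LF starting at row 2, prepending L[row]:
  step 1: row=2, L[2]='$', prepend. Next row=LF[2]=0
  step 2: row=0, L[0]='f', prepend. Next row=LF[0]=1
  step 3: row=1, L[1]='g', prepend. Next row=LF[1]=3
  step 4: row=3, L[3]='g', prepend. Next row=LF[3]=4
  step 5: row=4, L[4]='g', prepend. Next row=LF[4]=5
  step 6: row=5, L[5]='g', prepend. Next row=LF[5]=6
  step 7: row=6, L[6]='f', prepend. Next row=LF[6]=2
Reversed output: fggggf$

Answer: fggggf$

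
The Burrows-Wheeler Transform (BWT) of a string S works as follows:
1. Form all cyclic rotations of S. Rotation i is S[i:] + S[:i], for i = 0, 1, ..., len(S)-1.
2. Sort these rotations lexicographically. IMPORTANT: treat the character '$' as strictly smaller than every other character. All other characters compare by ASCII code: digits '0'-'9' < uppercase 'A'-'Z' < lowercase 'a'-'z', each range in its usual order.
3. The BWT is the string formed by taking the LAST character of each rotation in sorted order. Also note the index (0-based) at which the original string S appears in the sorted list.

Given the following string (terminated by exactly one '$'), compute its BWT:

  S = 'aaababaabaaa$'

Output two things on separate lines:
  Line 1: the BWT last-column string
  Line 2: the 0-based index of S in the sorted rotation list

All 13 rotations (rotation i = S[i:]+S[:i]):
  rot[0] = aaababaabaaa$
  rot[1] = aababaabaaa$a
  rot[2] = ababaabaaa$aa
  rot[3] = babaabaaa$aaa
  rot[4] = abaabaaa$aaab
  rot[5] = baabaaa$aaaba
  rot[6] = aabaaa$aaabab
  rot[7] = abaaa$aaababa
  rot[8] = baaa$aaababaa
  rot[9] = aaa$aaababaab
  rot[10] = aa$aaababaaba
  rot[11] = a$aaababaabaa
  rot[12] = $aaababaabaaa
Sorted (with $ < everything):
  sorted[0] = $aaababaabaaa  (last char: 'a')
  sorted[1] = a$aaababaabaa  (last char: 'a')
  sorted[2] = aa$aaababaaba  (last char: 'a')
  sorted[3] = aaa$aaababaab  (last char: 'b')
  sorted[4] = aaababaabaaa$  (last char: '$')
  sorted[5] = aabaaa$aaabab  (last char: 'b')
  sorted[6] = aababaabaaa$a  (last char: 'a')
  sorted[7] = abaaa$aaababa  (last char: 'a')
  sorted[8] = abaabaaa$aaab  (last char: 'b')
  sorted[9] = ababaabaaa$aa  (last char: 'a')
  sorted[10] = baaa$aaababaa  (last char: 'a')
  sorted[11] = baabaaa$aaaba  (last char: 'a')
  sorted[12] = babaabaaa$aaa  (last char: 'a')
Last column: aaab$baabaaaa
Original string S is at sorted index 4

Answer: aaab$baabaaaa
4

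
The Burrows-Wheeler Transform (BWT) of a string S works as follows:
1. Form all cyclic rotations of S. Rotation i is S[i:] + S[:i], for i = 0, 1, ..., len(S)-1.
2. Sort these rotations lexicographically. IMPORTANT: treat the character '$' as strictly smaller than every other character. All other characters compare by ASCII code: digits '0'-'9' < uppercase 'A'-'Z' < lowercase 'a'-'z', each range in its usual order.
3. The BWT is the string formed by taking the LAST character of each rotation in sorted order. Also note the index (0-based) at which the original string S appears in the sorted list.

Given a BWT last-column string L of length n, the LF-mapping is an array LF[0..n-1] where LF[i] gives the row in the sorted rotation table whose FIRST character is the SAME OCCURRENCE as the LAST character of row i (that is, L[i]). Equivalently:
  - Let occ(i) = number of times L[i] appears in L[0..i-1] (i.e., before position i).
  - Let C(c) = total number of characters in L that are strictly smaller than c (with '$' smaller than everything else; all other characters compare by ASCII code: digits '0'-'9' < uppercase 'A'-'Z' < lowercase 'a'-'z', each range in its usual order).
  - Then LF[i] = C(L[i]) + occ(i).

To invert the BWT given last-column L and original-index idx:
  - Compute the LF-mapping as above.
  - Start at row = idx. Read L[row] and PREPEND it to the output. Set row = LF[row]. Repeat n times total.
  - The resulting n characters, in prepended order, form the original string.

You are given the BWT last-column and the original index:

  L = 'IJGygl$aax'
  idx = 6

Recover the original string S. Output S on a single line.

LF mapping: 2 3 1 9 6 7 0 4 5 8
Walk LF starting at row 6, prepending L[row]:
  step 1: row=6, L[6]='$', prepend. Next row=LF[6]=0
  step 2: row=0, L[0]='I', prepend. Next row=LF[0]=2
  step 3: row=2, L[2]='G', prepend. Next row=LF[2]=1
  step 4: row=1, L[1]='J', prepend. Next row=LF[1]=3
  step 5: row=3, L[3]='y', prepend. Next row=LF[3]=9
  step 6: row=9, L[9]='x', prepend. Next row=LF[9]=8
  step 7: row=8, L[8]='a', prepend. Next row=LF[8]=5
  step 8: row=5, L[5]='l', prepend. Next row=LF[5]=7
  step 9: row=7, L[7]='a', prepend. Next row=LF[7]=4
  step 10: row=4, L[4]='g', prepend. Next row=LF[4]=6
Reversed output: galaxyJGI$

Answer: galaxyJGI$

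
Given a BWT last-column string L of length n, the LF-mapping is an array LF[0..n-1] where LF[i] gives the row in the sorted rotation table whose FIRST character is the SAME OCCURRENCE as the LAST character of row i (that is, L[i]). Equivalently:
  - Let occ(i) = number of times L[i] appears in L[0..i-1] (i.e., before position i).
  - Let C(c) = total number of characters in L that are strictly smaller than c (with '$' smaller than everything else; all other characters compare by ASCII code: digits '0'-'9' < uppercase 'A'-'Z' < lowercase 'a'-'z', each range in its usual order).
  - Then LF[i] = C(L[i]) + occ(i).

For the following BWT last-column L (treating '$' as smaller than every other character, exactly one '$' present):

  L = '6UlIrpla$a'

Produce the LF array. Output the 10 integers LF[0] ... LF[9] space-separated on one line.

Char counts: '$':1, '6':1, 'I':1, 'U':1, 'a':2, 'l':2, 'p':1, 'r':1
C (first-col start): C('$')=0, C('6')=1, C('I')=2, C('U')=3, C('a')=4, C('l')=6, C('p')=8, C('r')=9
L[0]='6': occ=0, LF[0]=C('6')+0=1+0=1
L[1]='U': occ=0, LF[1]=C('U')+0=3+0=3
L[2]='l': occ=0, LF[2]=C('l')+0=6+0=6
L[3]='I': occ=0, LF[3]=C('I')+0=2+0=2
L[4]='r': occ=0, LF[4]=C('r')+0=9+0=9
L[5]='p': occ=0, LF[5]=C('p')+0=8+0=8
L[6]='l': occ=1, LF[6]=C('l')+1=6+1=7
L[7]='a': occ=0, LF[7]=C('a')+0=4+0=4
L[8]='$': occ=0, LF[8]=C('$')+0=0+0=0
L[9]='a': occ=1, LF[9]=C('a')+1=4+1=5

Answer: 1 3 6 2 9 8 7 4 0 5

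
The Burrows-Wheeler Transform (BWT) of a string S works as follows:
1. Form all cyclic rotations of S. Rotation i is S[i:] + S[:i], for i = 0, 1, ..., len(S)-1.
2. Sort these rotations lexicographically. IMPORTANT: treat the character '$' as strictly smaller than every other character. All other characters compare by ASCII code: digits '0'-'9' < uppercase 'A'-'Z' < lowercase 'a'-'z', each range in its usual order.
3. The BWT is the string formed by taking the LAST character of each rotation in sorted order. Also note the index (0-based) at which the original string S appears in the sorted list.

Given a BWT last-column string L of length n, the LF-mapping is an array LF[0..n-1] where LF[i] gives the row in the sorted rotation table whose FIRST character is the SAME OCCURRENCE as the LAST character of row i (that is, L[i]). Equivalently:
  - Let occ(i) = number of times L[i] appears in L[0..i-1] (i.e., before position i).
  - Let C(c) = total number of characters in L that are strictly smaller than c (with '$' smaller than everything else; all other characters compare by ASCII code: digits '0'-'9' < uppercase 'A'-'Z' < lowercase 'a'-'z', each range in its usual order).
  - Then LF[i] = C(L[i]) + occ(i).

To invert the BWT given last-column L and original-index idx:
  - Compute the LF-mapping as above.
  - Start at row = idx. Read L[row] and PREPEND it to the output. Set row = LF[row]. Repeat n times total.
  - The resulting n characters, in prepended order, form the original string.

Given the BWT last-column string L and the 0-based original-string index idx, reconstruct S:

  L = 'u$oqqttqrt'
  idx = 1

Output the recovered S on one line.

LF mapping: 9 0 1 2 3 6 7 4 5 8
Walk LF starting at row 1, prepending L[row]:
  step 1: row=1, L[1]='$', prepend. Next row=LF[1]=0
  step 2: row=0, L[0]='u', prepend. Next row=LF[0]=9
  step 3: row=9, L[9]='t', prepend. Next row=LF[9]=8
  step 4: row=8, L[8]='r', prepend. Next row=LF[8]=5
  step 5: row=5, L[5]='t', prepend. Next row=LF[5]=6
  step 6: row=6, L[6]='t', prepend. Next row=LF[6]=7
  step 7: row=7, L[7]='q', prepend. Next row=LF[7]=4
  step 8: row=4, L[4]='q', prepend. Next row=LF[4]=3
  step 9: row=3, L[3]='q', prepend. Next row=LF[3]=2
  step 10: row=2, L[2]='o', prepend. Next row=LF[2]=1
Reversed output: oqqqttrtu$

Answer: oqqqttrtu$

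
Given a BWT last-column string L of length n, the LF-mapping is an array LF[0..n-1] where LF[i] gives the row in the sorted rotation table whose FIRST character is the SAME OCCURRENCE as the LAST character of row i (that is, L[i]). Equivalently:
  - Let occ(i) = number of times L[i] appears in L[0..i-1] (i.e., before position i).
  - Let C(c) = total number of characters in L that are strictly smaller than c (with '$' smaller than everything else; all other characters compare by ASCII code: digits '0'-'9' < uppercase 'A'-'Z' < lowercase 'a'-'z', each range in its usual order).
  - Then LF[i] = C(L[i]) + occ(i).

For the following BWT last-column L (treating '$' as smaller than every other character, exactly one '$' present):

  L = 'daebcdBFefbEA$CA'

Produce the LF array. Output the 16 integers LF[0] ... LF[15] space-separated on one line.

Char counts: '$':1, 'A':2, 'B':1, 'C':1, 'E':1, 'F':1, 'a':1, 'b':2, 'c':1, 'd':2, 'e':2, 'f':1
C (first-col start): C('$')=0, C('A')=1, C('B')=3, C('C')=4, C('E')=5, C('F')=6, C('a')=7, C('b')=8, C('c')=10, C('d')=11, C('e')=13, C('f')=15
L[0]='d': occ=0, LF[0]=C('d')+0=11+0=11
L[1]='a': occ=0, LF[1]=C('a')+0=7+0=7
L[2]='e': occ=0, LF[2]=C('e')+0=13+0=13
L[3]='b': occ=0, LF[3]=C('b')+0=8+0=8
L[4]='c': occ=0, LF[4]=C('c')+0=10+0=10
L[5]='d': occ=1, LF[5]=C('d')+1=11+1=12
L[6]='B': occ=0, LF[6]=C('B')+0=3+0=3
L[7]='F': occ=0, LF[7]=C('F')+0=6+0=6
L[8]='e': occ=1, LF[8]=C('e')+1=13+1=14
L[9]='f': occ=0, LF[9]=C('f')+0=15+0=15
L[10]='b': occ=1, LF[10]=C('b')+1=8+1=9
L[11]='E': occ=0, LF[11]=C('E')+0=5+0=5
L[12]='A': occ=0, LF[12]=C('A')+0=1+0=1
L[13]='$': occ=0, LF[13]=C('$')+0=0+0=0
L[14]='C': occ=0, LF[14]=C('C')+0=4+0=4
L[15]='A': occ=1, LF[15]=C('A')+1=1+1=2

Answer: 11 7 13 8 10 12 3 6 14 15 9 5 1 0 4 2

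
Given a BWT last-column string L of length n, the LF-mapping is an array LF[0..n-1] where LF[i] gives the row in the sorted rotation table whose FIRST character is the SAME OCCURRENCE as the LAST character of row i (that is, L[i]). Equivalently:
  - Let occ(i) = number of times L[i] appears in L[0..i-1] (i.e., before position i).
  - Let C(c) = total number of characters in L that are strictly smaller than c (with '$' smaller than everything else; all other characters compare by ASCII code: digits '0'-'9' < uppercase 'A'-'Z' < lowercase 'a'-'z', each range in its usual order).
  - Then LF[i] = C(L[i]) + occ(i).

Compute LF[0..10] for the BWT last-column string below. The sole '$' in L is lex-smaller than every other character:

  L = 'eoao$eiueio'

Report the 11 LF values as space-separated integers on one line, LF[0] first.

Answer: 2 7 1 8 0 3 5 10 4 6 9

Derivation:
Char counts: '$':1, 'a':1, 'e':3, 'i':2, 'o':3, 'u':1
C (first-col start): C('$')=0, C('a')=1, C('e')=2, C('i')=5, C('o')=7, C('u')=10
L[0]='e': occ=0, LF[0]=C('e')+0=2+0=2
L[1]='o': occ=0, LF[1]=C('o')+0=7+0=7
L[2]='a': occ=0, LF[2]=C('a')+0=1+0=1
L[3]='o': occ=1, LF[3]=C('o')+1=7+1=8
L[4]='$': occ=0, LF[4]=C('$')+0=0+0=0
L[5]='e': occ=1, LF[5]=C('e')+1=2+1=3
L[6]='i': occ=0, LF[6]=C('i')+0=5+0=5
L[7]='u': occ=0, LF[7]=C('u')+0=10+0=10
L[8]='e': occ=2, LF[8]=C('e')+2=2+2=4
L[9]='i': occ=1, LF[9]=C('i')+1=5+1=6
L[10]='o': occ=2, LF[10]=C('o')+2=7+2=9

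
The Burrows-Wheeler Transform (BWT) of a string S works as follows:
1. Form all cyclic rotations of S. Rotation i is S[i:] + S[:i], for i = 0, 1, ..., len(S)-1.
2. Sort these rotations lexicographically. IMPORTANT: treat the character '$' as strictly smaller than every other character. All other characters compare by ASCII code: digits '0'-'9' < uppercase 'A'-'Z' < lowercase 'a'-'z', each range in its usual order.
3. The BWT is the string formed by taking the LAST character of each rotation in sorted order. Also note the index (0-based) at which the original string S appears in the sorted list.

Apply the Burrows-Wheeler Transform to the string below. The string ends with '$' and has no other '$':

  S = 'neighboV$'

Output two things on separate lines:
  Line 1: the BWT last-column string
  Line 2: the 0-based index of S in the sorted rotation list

Answer: Vohnige$b
7

Derivation:
All 9 rotations (rotation i = S[i:]+S[:i]):
  rot[0] = neighboV$
  rot[1] = eighboV$n
  rot[2] = ighboV$ne
  rot[3] = ghboV$nei
  rot[4] = hboV$neig
  rot[5] = boV$neigh
  rot[6] = oV$neighb
  rot[7] = V$neighbo
  rot[8] = $neighboV
Sorted (with $ < everything):
  sorted[0] = $neighboV  (last char: 'V')
  sorted[1] = V$neighbo  (last char: 'o')
  sorted[2] = boV$neigh  (last char: 'h')
  sorted[3] = eighboV$n  (last char: 'n')
  sorted[4] = ghboV$nei  (last char: 'i')
  sorted[5] = hboV$neig  (last char: 'g')
  sorted[6] = ighboV$ne  (last char: 'e')
  sorted[7] = neighboV$  (last char: '$')
  sorted[8] = oV$neighb  (last char: 'b')
Last column: Vohnige$b
Original string S is at sorted index 7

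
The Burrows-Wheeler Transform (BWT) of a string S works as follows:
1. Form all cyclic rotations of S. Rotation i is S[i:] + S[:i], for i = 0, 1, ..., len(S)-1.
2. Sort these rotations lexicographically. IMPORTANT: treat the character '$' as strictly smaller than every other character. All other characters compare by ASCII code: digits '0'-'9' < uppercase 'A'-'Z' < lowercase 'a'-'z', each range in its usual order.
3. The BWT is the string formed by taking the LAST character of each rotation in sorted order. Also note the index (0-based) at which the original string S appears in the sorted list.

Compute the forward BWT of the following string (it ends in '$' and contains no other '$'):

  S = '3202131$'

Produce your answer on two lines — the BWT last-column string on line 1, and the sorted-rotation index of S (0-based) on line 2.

Answer: 1232301$
7

Derivation:
All 8 rotations (rotation i = S[i:]+S[:i]):
  rot[0] = 3202131$
  rot[1] = 202131$3
  rot[2] = 02131$32
  rot[3] = 2131$320
  rot[4] = 131$3202
  rot[5] = 31$32021
  rot[6] = 1$320213
  rot[7] = $3202131
Sorted (with $ < everything):
  sorted[0] = $3202131  (last char: '1')
  sorted[1] = 02131$32  (last char: '2')
  sorted[2] = 1$320213  (last char: '3')
  sorted[3] = 131$3202  (last char: '2')
  sorted[4] = 202131$3  (last char: '3')
  sorted[5] = 2131$320  (last char: '0')
  sorted[6] = 31$32021  (last char: '1')
  sorted[7] = 3202131$  (last char: '$')
Last column: 1232301$
Original string S is at sorted index 7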